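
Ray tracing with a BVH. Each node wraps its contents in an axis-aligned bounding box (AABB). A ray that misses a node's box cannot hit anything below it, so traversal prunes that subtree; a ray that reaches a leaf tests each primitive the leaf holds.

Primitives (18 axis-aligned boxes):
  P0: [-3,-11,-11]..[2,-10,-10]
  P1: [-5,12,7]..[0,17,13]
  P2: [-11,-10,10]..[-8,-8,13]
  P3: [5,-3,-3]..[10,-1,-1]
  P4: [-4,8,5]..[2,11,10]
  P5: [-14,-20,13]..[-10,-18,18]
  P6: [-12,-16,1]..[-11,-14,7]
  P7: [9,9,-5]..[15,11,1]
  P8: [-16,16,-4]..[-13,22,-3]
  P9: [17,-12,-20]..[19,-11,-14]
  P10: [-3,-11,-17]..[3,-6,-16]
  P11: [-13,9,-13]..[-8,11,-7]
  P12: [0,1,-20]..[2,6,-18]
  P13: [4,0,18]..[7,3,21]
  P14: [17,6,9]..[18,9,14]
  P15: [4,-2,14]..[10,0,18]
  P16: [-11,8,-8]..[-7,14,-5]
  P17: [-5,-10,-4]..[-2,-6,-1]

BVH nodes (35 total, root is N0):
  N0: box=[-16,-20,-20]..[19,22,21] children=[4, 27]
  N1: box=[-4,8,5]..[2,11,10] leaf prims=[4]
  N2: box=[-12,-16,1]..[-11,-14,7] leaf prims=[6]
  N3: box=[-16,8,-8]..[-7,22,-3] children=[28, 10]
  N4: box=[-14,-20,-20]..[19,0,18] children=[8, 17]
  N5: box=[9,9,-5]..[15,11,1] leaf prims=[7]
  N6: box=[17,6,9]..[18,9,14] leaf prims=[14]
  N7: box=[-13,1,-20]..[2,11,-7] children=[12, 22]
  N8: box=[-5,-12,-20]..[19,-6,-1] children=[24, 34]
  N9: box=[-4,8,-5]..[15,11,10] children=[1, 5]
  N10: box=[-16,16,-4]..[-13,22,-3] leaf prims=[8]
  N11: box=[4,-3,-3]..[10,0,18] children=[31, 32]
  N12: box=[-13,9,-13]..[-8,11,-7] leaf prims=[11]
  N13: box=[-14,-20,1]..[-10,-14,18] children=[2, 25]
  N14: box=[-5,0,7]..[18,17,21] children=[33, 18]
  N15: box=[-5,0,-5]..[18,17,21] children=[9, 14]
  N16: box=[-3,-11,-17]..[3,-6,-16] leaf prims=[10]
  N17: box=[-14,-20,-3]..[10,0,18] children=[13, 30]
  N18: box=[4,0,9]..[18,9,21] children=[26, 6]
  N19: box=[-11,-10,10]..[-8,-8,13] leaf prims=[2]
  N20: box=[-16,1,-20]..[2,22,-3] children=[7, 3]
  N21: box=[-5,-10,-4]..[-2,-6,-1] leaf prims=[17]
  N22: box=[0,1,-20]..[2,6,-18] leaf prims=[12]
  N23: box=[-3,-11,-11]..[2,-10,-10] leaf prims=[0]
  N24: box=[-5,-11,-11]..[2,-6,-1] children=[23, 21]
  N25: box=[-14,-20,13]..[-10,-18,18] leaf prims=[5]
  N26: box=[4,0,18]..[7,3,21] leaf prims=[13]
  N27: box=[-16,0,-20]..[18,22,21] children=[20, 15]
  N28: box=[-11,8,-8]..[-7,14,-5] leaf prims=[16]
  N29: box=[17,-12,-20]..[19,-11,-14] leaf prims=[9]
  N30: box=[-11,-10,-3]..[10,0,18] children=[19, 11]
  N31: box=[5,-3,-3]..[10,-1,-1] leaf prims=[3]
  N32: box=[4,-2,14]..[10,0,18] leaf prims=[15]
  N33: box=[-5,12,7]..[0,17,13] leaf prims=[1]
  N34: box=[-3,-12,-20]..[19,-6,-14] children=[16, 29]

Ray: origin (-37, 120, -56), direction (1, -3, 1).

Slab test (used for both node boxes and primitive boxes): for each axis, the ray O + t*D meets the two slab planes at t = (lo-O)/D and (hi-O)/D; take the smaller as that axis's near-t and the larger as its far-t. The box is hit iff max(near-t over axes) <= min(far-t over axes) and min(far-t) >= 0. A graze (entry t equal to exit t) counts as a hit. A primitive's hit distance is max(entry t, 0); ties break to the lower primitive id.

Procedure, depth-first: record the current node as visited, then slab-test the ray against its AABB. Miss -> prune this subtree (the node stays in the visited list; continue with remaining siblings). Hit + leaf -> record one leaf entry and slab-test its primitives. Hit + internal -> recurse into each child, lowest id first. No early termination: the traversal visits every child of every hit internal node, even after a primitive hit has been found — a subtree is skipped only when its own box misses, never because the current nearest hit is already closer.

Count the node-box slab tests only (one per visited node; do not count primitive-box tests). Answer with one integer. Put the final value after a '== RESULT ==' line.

Traverse from the root:
N0 x:[21,56] y:[98/3,140/3] z:[36,77] -> hit [36,140/3], descend [4, 27]
  N4 x:[23,56] y:[40,140/3] z:[36,74] -> hit [40,140/3], descend [8, 17]
    N8 x:[32,56] y:[42,44] z:[36,55] -> hit [42,44], descend [24, 34]
      N24 x:[32,39] y:[42,131/3] z:[45,55] -> miss, prune
      N34 x:[34,56] y:[42,44] z:[36,42] -> hit [42,42], descend [16, 29]
        N16 x:[34,40] y:[42,131/3] z:[39,40] -> miss, prune
        N29 x:[54,56] y:[131/3,44] z:[36,42] -> miss, prune
    N17 x:[23,47] y:[40,140/3] z:[53,74] -> miss, prune
  N27 x:[21,55] y:[98/3,40] z:[36,77] -> hit [36,40], descend [15, 20]
    N15 x:[32,55] y:[103/3,40] z:[51,77] -> miss, prune
    N20 x:[21,39] y:[98/3,119/3] z:[36,53] -> hit [36,39], descend [3, 7]
      N3 x:[21,30] y:[98/3,112/3] z:[48,53] -> miss, prune
      N7 x:[24,39] y:[109/3,119/3] z:[36,49] -> hit [109/3,39], descend [12, 22]
        N12 x:[24,29] y:[109/3,37] z:[43,49] -> miss, prune
        N22 x:[37,39] y:[38,119/3] z:[36,38] -> hit [38,38] leaf, test {P12@t=38}

Summary -> nodes [0, 4, 8, 24, 34, 16, 29, 17, 27, 15, 20, 3, 7, 12, 22]; box-tests=15; leaf-entries=1; first=P12

== RESULT ==
15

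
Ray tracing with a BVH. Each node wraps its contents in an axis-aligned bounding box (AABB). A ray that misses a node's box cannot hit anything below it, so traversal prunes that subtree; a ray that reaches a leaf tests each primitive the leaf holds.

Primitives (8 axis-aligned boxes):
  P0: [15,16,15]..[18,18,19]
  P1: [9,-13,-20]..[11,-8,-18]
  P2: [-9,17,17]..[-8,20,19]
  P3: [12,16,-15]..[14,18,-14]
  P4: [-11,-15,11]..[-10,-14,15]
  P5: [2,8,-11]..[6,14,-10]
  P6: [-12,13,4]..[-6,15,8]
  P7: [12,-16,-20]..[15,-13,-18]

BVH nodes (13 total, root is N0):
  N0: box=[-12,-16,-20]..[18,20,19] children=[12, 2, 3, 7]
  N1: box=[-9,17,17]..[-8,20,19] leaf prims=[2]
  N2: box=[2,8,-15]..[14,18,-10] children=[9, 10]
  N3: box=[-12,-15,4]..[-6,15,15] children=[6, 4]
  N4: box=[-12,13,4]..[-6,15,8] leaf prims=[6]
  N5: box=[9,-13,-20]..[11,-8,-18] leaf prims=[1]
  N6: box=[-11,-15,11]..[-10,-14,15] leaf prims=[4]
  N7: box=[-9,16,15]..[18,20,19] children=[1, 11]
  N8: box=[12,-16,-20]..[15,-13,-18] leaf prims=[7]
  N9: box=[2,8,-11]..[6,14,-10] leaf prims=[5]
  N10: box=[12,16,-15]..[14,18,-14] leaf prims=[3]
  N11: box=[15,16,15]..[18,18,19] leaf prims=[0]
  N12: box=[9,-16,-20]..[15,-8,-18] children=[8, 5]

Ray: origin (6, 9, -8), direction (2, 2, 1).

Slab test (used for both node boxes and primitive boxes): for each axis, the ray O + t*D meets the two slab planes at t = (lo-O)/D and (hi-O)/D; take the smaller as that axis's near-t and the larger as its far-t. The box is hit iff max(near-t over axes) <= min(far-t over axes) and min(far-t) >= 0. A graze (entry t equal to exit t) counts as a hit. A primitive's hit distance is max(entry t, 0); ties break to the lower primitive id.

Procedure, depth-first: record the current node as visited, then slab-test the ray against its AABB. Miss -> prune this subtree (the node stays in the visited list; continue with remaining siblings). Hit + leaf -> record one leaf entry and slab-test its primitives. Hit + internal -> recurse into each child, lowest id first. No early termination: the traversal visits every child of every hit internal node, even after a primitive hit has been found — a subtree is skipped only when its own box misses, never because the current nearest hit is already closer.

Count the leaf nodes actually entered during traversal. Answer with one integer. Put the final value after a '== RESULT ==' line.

Walk:
N0 x:[-9,6] y:[-25/2,11/2] z:[-12,27] -> hit [-9,11/2], descend [2, 3, 7, 12]
  N2 x:[-2,4] y:[-1/2,9/2] z:[-7,-2] -> miss, prune
  N3 x:[-9,-6] y:[-12,3] z:[12,23] -> miss, prune
  N7 x:[-15/2,6] y:[7/2,11/2] z:[23,27] -> miss, prune
  N12 x:[3/2,9/2] y:[-25/2,-17/2] z:[-12,-10] -> miss, prune

Visited [0, 2, 3, 7, 12]. Tests: 5 box, 0 leaf. Nearest: miss.

== RESULT ==
0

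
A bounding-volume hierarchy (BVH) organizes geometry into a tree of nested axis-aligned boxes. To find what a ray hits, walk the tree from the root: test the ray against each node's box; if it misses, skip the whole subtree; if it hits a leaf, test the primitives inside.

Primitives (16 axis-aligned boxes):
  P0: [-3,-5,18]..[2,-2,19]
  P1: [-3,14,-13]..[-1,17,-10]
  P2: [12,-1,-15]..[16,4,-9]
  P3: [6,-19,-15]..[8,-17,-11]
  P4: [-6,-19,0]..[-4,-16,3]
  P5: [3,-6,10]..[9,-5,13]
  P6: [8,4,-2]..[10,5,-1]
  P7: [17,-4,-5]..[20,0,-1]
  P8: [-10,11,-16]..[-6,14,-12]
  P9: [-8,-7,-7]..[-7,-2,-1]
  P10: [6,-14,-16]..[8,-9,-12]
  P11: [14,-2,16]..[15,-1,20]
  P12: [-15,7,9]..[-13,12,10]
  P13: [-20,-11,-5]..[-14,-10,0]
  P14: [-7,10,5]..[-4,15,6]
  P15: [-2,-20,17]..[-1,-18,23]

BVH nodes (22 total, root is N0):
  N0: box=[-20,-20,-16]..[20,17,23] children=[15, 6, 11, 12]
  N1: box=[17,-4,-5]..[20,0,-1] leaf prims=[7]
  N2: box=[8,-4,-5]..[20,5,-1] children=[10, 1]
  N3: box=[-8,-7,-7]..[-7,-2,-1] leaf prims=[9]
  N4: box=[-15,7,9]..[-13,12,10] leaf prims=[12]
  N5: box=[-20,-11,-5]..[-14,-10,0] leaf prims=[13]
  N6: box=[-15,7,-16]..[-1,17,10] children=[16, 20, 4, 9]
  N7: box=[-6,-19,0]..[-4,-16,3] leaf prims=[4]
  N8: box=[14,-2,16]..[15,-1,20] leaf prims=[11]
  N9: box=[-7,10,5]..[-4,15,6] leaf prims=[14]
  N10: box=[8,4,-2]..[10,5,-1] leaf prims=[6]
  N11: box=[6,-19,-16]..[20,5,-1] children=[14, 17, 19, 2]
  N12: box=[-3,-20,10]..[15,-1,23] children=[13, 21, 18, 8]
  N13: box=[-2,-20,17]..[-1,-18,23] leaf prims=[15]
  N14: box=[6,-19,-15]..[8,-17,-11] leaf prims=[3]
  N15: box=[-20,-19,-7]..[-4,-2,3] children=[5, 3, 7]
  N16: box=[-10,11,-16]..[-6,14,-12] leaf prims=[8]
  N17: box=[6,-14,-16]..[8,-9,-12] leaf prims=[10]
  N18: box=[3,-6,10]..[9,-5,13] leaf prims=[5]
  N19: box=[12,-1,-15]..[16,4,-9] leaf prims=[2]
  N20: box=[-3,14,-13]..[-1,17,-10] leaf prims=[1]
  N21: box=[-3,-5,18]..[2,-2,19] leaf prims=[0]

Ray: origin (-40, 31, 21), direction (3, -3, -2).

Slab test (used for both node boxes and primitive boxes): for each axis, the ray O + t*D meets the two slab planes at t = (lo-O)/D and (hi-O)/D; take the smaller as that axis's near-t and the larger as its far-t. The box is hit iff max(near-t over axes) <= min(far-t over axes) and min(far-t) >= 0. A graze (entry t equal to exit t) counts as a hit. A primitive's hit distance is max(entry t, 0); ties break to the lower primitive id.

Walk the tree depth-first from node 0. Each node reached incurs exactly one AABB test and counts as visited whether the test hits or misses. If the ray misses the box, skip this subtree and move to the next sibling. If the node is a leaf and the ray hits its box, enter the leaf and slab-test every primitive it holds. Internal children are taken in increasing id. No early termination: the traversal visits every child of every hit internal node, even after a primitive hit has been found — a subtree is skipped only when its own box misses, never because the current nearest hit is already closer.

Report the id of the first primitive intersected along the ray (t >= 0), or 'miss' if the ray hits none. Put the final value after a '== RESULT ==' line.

Trace the traversal:
N0 x:[20/3,20] y:[14/3,17] z:[-1,37/2] -> hit [20/3,17], descend [6, 11, 12, 15]
  N6 x:[25/3,13] y:[14/3,8] z:[11/2,37/2] -> miss, prune
  N11 x:[46/3,20] y:[26/3,50/3] z:[11,37/2] -> hit [46/3,50/3], descend [2, 14, 17, 19]
    N2 x:[16,20] y:[26/3,35/3] z:[11,13] -> miss, prune
    N14 x:[46/3,16] y:[16,50/3] z:[16,18] -> hit [16,16] leaf, test {P3@t=16}
    N17 x:[46/3,16] y:[40/3,15] z:[33/2,37/2] -> miss, prune
    N19 x:[52/3,56/3] y:[9,32/3] z:[15,18] -> miss, prune
  N12 x:[37/3,55/3] y:[32/3,17] z:[-1,11/2] -> miss, prune
  N15 x:[20/3,12] y:[11,50/3] z:[9,14] -> hit [11,12], descend [3, 5, 7]
    N3 x:[32/3,11] y:[11,38/3] z:[11,14] -> hit [11,11] leaf, test {P9@t=11}
    N5 x:[20/3,26/3] y:[41/3,14] z:[21/2,13] -> miss, prune
    N7 x:[34/3,12] y:[47/3,50/3] z:[9,21/2] -> miss, prune

Summary -> nodes [0, 6, 11, 2, 14, 17, 19, 12, 15, 3, 5, 7]; box-tests=12; leaf-entries=2; first=P9

== RESULT ==
9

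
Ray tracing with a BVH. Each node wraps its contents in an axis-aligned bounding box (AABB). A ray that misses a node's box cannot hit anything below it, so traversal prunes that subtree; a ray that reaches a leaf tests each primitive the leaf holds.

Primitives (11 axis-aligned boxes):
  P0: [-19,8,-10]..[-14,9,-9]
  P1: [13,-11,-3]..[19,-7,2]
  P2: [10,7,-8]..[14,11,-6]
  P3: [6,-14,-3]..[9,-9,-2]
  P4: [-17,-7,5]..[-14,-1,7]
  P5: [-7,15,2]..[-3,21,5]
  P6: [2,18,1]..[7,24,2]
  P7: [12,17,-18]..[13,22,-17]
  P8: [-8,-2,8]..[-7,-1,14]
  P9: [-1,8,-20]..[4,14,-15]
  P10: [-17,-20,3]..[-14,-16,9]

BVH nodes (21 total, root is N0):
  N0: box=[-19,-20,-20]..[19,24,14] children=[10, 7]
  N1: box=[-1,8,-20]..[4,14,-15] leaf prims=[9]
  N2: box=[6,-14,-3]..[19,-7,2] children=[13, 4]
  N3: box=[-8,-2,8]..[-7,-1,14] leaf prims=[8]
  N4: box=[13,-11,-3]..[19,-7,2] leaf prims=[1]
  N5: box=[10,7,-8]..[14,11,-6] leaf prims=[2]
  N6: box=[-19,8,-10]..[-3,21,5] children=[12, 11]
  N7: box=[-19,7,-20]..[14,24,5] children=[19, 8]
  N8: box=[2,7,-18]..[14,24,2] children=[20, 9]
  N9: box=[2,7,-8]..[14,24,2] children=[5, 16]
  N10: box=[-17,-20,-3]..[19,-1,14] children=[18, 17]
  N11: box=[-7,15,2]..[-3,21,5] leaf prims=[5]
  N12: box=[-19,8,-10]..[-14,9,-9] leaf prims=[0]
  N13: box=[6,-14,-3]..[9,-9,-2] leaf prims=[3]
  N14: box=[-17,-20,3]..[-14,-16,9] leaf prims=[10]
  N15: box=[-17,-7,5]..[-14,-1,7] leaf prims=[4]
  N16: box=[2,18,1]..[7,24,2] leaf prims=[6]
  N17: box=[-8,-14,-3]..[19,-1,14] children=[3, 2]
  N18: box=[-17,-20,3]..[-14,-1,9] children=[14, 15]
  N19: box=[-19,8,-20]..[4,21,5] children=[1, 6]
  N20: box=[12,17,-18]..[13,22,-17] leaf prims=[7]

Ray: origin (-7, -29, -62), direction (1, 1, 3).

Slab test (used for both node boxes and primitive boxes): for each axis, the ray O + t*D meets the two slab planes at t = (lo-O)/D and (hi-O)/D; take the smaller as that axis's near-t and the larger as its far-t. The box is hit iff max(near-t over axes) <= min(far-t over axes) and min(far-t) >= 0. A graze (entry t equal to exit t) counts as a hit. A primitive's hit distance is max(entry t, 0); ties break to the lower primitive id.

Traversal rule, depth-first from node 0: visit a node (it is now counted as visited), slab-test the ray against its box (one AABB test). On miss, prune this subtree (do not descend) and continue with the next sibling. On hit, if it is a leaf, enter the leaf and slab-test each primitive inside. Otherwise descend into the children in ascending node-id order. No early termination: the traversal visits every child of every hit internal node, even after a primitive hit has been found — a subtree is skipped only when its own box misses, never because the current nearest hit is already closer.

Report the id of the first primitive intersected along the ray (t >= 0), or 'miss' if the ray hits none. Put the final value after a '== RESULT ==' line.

Trace the traversal:
N0 x:[-12,26] y:[9,53] z:[14,76/3] -> hit [14,76/3], descend [7, 10]
  N7 x:[-12,21] y:[36,53] z:[14,67/3] -> miss, prune
  N10 x:[-10,26] y:[9,28] z:[59/3,76/3] -> hit [59/3,76/3], descend [17, 18]
    N17 x:[-1,26] y:[15,28] z:[59/3,76/3] -> hit [59/3,76/3], descend [2, 3]
      N2 x:[13,26] y:[15,22] z:[59/3,64/3] -> hit [59/3,64/3], descend [4, 13]
        N4 x:[20,26] y:[18,22] z:[59/3,64/3] -> hit [20,64/3] leaf, test {P1@t=20}
        N13 x:[13,16] y:[15,20] z:[59/3,20] -> miss, prune
      N3 x:[-1,0] y:[27,28] z:[70/3,76/3] -> miss, prune
    N18 x:[-10,-7] y:[9,28] z:[65/3,71/3] -> miss, prune

order=[0, 7, 10, 17, 2, 4, 13, 3, 18]  |boxes|=9  |leaves|=1  hit=P1

== RESULT ==
1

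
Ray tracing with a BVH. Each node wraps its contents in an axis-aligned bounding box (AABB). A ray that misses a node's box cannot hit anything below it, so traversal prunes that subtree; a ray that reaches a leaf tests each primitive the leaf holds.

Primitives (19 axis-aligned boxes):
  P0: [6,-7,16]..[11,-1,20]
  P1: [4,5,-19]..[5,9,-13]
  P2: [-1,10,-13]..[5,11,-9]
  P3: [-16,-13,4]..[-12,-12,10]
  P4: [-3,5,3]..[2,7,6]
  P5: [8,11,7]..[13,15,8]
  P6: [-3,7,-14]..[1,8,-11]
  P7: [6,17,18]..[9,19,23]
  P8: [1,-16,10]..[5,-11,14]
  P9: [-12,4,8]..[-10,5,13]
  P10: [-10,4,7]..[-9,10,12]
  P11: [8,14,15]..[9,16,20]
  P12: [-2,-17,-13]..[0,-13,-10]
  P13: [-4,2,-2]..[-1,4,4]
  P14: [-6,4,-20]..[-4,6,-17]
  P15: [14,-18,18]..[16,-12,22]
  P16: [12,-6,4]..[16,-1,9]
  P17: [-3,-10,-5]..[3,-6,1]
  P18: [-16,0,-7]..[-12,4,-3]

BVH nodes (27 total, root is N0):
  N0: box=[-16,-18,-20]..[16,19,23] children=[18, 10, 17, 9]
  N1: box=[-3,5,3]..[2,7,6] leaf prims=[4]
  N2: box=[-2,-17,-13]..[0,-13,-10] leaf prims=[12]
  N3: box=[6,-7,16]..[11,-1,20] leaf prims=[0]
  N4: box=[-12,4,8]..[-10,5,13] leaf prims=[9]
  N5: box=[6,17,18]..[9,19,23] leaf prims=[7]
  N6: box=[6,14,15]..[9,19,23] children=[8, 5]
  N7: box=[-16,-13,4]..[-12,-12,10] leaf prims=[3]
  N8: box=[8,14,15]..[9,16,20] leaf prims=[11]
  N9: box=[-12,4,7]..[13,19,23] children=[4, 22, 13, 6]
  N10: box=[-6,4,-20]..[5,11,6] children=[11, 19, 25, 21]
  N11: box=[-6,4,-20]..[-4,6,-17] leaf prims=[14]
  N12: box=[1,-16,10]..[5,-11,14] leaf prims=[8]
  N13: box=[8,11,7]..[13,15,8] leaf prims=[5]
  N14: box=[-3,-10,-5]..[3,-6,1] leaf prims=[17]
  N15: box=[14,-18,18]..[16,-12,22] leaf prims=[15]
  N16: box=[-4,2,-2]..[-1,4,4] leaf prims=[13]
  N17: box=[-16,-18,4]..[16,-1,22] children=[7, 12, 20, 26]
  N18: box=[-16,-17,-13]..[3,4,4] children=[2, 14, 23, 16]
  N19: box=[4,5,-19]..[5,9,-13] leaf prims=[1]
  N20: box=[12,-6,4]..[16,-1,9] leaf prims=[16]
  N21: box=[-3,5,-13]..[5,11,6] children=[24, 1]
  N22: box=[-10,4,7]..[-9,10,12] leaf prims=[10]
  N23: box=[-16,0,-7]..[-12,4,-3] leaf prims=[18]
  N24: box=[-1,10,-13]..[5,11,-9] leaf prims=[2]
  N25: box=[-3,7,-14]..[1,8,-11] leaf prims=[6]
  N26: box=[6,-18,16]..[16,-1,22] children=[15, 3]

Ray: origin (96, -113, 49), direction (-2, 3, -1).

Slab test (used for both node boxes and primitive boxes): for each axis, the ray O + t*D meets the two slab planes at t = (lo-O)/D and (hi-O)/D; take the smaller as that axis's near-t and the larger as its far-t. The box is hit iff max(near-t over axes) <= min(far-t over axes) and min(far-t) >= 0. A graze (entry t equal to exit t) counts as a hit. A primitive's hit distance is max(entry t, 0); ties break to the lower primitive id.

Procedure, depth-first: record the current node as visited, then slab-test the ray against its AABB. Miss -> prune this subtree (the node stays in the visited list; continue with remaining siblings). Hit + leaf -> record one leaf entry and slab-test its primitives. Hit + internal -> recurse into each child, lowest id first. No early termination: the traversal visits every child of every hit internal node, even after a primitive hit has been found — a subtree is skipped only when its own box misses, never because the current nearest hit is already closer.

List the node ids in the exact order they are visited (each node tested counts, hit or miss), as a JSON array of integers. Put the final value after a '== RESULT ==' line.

Traverse from the root:
N0 x:[40,56] y:[95/3,44] z:[26,69] -> hit [40,44], descend [9, 10, 17, 18]
  N9 x:[83/2,54] y:[39,44] z:[26,42] -> hit [83/2,42], descend [4, 6, 13, 22]
    N4 x:[53,54] y:[39,118/3] z:[36,41] -> miss, prune
    N6 x:[87/2,45] y:[127/3,44] z:[26,34] -> miss, prune
    N13 x:[83/2,44] y:[124/3,128/3] z:[41,42] -> hit [83/2,42] leaf, test {P5@t=83/2}
    N22 x:[105/2,53] y:[39,41] z:[37,42] -> miss, prune
  N10 x:[91/2,51] y:[39,124/3] z:[43,69] -> miss, prune
  N17 x:[40,56] y:[95/3,112/3] z:[27,45] -> miss, prune
  N18 x:[93/2,56] y:[32,39] z:[45,62] -> miss, prune

Visited [0, 9, 4, 6, 13, 22, 10, 17, 18]. Tests: 9 box, 1 leaf. Nearest: P5.

== RESULT ==
[0, 9, 4, 6, 13, 22, 10, 17, 18]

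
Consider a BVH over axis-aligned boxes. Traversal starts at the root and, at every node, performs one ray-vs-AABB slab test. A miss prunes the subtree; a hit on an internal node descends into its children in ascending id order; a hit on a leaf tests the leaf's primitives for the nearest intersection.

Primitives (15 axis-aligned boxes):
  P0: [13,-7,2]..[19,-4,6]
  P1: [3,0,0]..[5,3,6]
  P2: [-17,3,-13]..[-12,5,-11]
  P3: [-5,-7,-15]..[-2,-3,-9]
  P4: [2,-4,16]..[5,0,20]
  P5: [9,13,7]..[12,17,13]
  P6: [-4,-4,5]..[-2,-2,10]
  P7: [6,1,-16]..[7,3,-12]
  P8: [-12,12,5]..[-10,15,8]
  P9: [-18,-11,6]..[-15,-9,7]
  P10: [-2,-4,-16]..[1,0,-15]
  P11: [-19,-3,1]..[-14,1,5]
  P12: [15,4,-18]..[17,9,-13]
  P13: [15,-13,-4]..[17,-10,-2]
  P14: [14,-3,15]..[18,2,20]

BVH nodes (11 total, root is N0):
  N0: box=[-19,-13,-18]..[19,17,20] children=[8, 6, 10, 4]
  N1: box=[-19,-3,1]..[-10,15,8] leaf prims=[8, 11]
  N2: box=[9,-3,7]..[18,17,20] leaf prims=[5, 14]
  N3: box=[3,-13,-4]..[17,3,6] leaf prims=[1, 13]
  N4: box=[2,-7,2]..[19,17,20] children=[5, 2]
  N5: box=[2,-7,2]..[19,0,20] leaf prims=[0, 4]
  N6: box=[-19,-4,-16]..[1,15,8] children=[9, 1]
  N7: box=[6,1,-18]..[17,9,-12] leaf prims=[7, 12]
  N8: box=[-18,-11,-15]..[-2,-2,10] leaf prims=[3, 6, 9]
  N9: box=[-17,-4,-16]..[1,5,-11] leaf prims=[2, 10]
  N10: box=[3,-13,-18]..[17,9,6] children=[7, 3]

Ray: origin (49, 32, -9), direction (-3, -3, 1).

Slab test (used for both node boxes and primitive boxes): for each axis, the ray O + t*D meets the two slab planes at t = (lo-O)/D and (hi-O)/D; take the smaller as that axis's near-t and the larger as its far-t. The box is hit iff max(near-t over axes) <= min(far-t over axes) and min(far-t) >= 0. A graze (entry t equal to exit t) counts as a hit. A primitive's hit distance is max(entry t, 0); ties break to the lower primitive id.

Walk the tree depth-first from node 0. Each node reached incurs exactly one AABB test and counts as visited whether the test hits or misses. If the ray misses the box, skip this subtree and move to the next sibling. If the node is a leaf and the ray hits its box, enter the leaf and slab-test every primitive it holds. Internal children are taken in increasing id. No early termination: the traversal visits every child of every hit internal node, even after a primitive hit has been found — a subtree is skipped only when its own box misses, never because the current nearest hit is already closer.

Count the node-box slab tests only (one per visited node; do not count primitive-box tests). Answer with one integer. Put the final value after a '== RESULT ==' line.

Traverse from the root:
N0 x:[10,68/3] y:[5,15] z:[-9,29] -> hit [10,15], descend [4, 6, 8, 10]
  N4 x:[10,47/3] y:[5,13] z:[11,29] -> hit [11,13], descend [2, 5]
    N2 x:[31/3,40/3] y:[5,35/3] z:[16,29] -> miss, prune
    N5 x:[10,47/3] y:[32/3,13] z:[11,29] -> hit [11,13] leaf, test {P0@t=12, P4(miss)}
  N6 x:[16,68/3] y:[17/3,12] z:[-7,17] -> miss, prune
  N8 x:[17,67/3] y:[34/3,43/3] z:[-6,19] -> miss, prune
  N10 x:[32/3,46/3] y:[23/3,15] z:[-9,15] -> hit [32/3,15], descend [3, 7]
    N3 x:[32/3,46/3] y:[29/3,15] z:[5,15] -> hit [32/3,15] leaf, test {P1(miss), P13(miss)}
    N7 x:[32/3,43/3] y:[23/3,31/3] z:[-9,-3] -> miss, prune

9 AABB tests over nodes [0, 4, 2, 5, 6, 8, 10, 3, 7]; 2 leaves entered; closest P0.

== RESULT ==
9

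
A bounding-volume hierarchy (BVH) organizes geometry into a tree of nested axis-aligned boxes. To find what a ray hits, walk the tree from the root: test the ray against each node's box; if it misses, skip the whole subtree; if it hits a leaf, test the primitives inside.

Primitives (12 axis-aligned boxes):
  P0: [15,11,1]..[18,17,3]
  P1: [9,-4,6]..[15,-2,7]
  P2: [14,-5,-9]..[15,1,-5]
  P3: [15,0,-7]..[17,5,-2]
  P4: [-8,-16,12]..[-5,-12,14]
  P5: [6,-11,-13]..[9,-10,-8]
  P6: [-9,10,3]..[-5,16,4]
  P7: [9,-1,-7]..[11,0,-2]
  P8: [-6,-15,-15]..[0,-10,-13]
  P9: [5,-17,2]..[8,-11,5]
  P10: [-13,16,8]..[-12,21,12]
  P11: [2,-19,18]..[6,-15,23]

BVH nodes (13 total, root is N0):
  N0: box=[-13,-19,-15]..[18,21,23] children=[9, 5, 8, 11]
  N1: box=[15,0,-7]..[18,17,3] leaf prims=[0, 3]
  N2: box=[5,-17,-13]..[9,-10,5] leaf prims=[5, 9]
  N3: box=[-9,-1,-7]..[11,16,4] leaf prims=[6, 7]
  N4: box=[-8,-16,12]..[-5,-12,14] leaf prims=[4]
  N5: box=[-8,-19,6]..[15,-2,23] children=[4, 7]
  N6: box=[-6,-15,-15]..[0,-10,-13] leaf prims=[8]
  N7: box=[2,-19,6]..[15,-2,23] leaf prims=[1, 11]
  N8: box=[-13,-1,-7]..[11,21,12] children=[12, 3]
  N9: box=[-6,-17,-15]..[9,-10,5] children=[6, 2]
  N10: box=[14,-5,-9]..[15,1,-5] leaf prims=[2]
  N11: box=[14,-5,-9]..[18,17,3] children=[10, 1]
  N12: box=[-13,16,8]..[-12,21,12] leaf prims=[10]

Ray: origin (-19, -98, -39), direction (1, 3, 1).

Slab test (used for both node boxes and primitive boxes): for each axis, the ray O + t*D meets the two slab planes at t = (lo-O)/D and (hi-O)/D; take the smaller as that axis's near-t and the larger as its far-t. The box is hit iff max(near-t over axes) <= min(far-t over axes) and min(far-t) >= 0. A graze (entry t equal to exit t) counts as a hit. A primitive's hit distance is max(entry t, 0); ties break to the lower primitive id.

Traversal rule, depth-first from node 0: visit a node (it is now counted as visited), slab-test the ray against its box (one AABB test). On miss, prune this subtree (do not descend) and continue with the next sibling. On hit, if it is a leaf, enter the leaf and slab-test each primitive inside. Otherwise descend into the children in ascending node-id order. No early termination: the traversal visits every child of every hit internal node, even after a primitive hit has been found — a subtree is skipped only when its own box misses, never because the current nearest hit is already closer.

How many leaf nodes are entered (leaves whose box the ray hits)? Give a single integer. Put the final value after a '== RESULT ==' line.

Trace the traversal:
N0 x:[6,37] y:[79/3,119/3] z:[24,62] -> hit [79/3,37], descend [5, 8, 9, 11]
  N5 x:[11,34] y:[79/3,32] z:[45,62] -> miss, prune
  N8 x:[6,30] y:[97/3,119/3] z:[32,51] -> miss, prune
  N9 x:[13,28] y:[27,88/3] z:[24,44] -> hit [27,28], descend [2, 6]
    N2 x:[24,28] y:[27,88/3] z:[26,44] -> hit [27,28] leaf, test {P5(miss), P9(miss)}
    N6 x:[13,19] y:[83/3,88/3] z:[24,26] -> miss, prune
  N11 x:[33,37] y:[31,115/3] z:[30,42] -> hit [33,37], descend [1, 10]
    N1 x:[34,37] y:[98/3,115/3] z:[32,42] -> hit [34,37] leaf, test {P0(miss), P3@t=34}
    N10 x:[33,34] y:[31,33] z:[30,34] -> hit [33,33] leaf, test {P2@t=33}

Visited [0, 5, 8, 9, 2, 6, 11, 1, 10]. Tests: 9 box, 3 leaf. Nearest: P2.

== RESULT ==
3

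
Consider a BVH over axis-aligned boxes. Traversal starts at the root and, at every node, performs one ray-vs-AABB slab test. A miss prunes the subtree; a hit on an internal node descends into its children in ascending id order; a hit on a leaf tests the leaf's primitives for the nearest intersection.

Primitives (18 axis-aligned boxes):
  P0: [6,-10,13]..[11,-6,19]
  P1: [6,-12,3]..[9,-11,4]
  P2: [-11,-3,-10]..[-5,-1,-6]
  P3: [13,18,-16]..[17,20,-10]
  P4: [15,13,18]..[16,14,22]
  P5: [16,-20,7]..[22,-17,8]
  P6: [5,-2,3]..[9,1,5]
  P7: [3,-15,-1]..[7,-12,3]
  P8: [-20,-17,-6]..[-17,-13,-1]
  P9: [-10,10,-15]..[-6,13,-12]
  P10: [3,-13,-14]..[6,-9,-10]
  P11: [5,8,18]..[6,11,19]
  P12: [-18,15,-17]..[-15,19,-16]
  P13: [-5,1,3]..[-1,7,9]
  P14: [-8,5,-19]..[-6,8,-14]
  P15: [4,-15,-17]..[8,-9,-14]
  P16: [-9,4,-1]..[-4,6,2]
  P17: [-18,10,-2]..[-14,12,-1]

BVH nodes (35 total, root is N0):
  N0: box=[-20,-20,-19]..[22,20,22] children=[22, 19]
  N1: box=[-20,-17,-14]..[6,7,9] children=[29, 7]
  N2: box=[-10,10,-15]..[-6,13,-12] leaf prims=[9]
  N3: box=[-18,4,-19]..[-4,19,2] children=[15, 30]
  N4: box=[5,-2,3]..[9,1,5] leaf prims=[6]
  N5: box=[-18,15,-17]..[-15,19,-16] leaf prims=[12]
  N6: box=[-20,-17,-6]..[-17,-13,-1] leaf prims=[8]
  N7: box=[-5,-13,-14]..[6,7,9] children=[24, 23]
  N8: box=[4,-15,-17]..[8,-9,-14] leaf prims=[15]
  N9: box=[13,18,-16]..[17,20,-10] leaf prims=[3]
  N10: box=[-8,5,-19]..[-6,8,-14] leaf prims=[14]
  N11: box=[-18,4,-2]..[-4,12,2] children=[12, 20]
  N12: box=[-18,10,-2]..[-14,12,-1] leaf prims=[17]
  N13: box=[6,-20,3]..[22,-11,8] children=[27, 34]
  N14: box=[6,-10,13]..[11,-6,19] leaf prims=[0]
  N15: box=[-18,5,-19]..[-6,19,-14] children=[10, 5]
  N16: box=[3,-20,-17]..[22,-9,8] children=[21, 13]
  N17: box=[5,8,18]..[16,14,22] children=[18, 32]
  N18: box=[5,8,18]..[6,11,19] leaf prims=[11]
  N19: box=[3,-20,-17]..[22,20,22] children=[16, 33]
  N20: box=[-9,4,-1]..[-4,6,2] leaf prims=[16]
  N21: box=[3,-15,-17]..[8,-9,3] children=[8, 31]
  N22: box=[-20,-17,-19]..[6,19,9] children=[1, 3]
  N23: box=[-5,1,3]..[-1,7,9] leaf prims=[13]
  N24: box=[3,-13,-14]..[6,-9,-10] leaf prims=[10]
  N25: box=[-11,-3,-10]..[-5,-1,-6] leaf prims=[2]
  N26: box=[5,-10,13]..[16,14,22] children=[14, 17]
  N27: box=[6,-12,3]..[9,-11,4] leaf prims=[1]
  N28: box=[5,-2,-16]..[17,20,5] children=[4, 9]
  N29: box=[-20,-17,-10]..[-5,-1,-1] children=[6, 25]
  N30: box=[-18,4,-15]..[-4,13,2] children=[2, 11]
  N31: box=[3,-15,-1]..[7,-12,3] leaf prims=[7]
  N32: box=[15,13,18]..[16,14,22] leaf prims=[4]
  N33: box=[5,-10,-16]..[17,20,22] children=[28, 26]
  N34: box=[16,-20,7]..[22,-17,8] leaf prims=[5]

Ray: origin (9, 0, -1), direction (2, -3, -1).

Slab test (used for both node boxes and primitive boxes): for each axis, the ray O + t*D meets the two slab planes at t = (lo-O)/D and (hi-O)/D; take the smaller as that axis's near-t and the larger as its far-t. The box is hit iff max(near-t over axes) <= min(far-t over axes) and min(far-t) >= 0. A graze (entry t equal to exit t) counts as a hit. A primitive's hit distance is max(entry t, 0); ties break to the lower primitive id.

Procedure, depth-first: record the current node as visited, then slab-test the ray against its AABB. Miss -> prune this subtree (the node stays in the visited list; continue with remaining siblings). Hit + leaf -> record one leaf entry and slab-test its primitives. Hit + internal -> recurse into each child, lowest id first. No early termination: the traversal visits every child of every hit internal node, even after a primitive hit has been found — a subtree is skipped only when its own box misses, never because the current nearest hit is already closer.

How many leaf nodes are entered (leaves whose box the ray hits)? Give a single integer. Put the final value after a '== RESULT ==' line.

Trace the traversal:
N0 x:[-29/2,13/2] y:[-20/3,20/3] z:[-23,18] -> hit [-20/3,13/2], descend [19, 22]
  N19 x:[-3,13/2] y:[-20/3,20/3] z:[-23,16] -> hit [-3,13/2], descend [16, 33]
    N16 x:[-3,13/2] y:[3,20/3] z:[-9,16] -> hit [3,13/2], descend [13, 21]
      N13 x:[-3/2,13/2] y:[11/3,20/3] z:[-9,-4] -> miss, prune
      N21 x:[-3,-1/2] y:[3,5] z:[-4,16] -> miss, prune
    N33 x:[-2,4] y:[-20/3,10/3] z:[-23,15] -> hit [-2,10/3], descend [26, 28]
      N26 x:[-2,7/2] y:[-14/3,10/3] z:[-23,-14] -> miss, prune
      N28 x:[-2,4] y:[-20/3,2/3] z:[-6,15] -> hit [-2,2/3], descend [4, 9]
        N4 x:[-2,0] y:[-1/3,2/3] z:[-6,-4] -> miss, prune
        N9 x:[2,4] y:[-20/3,-6] z:[9,15] -> miss, prune
  N22 x:[-29/2,-3/2] y:[-19/3,17/3] z:[-10,18] -> miss, prune

Visited [0, 19, 16, 13, 21, 33, 26, 28, 4, 9, 22]. Tests: 11 box, 0 leaf. Nearest: miss.

== RESULT ==
0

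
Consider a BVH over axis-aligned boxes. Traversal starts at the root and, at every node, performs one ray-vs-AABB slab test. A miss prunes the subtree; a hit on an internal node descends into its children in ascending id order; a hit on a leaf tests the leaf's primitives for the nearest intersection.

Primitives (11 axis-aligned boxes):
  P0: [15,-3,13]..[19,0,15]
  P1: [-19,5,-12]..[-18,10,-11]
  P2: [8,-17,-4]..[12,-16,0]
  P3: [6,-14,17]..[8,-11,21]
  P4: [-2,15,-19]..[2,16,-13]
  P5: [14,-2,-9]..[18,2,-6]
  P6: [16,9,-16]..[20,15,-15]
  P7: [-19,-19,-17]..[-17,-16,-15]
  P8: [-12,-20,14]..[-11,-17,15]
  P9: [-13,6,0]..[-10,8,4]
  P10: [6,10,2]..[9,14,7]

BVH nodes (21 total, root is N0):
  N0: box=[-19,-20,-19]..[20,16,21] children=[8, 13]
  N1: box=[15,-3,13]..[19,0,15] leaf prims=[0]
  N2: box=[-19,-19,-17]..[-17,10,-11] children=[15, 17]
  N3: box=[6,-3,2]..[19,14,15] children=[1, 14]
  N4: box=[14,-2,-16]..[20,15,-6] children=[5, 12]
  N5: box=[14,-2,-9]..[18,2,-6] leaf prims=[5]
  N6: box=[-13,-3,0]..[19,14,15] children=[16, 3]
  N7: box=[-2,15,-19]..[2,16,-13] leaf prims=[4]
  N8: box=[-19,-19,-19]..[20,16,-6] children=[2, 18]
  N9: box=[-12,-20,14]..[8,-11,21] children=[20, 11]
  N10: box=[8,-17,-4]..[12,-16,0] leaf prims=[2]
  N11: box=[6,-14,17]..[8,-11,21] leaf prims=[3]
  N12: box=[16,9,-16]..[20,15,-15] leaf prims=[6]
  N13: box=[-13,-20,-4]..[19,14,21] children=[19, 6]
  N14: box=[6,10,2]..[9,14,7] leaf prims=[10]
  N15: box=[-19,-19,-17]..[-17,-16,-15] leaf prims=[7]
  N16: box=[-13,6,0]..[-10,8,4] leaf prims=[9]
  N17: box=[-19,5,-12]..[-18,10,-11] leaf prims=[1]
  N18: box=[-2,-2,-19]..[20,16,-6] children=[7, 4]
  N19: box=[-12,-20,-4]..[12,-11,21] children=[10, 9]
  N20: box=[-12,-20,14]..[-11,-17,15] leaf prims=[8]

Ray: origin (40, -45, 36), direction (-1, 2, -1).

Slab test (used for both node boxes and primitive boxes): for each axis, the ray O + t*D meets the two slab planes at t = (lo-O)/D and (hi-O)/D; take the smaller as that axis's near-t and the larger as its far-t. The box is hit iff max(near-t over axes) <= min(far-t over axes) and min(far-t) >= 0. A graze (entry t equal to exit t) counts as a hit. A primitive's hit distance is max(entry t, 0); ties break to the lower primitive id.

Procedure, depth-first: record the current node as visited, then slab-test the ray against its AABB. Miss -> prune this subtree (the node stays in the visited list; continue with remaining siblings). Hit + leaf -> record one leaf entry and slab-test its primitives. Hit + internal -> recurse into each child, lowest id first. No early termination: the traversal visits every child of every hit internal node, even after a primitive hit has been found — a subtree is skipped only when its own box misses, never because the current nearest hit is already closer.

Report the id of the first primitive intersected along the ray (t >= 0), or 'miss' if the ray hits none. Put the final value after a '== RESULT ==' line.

Walk:
N0 x:[20,59] y:[25/2,61/2] z:[15,55] -> hit [20,61/2], descend [8, 13]
  N8 x:[20,59] y:[13,61/2] z:[42,55] -> miss, prune
  N13 x:[21,53] y:[25/2,59/2] z:[15,40] -> hit [21,59/2], descend [6, 19]
    N6 x:[21,53] y:[21,59/2] z:[21,36] -> hit [21,59/2], descend [3, 16]
      N3 x:[21,34] y:[21,59/2] z:[21,34] -> hit [21,59/2], descend [1, 14]
        N1 x:[21,25] y:[21,45/2] z:[21,23] -> hit [21,45/2] leaf, test {P0@t=21}
        N14 x:[31,34] y:[55/2,59/2] z:[29,34] -> miss, prune
      N16 x:[50,53] y:[51/2,53/2] z:[32,36] -> miss, prune
    N19 x:[28,52] y:[25/2,17] z:[15,40] -> miss, prune

9 AABB tests over nodes [0, 8, 13, 6, 3, 1, 14, 16, 19]; 1 leaf entered; closest P0.

== RESULT ==
0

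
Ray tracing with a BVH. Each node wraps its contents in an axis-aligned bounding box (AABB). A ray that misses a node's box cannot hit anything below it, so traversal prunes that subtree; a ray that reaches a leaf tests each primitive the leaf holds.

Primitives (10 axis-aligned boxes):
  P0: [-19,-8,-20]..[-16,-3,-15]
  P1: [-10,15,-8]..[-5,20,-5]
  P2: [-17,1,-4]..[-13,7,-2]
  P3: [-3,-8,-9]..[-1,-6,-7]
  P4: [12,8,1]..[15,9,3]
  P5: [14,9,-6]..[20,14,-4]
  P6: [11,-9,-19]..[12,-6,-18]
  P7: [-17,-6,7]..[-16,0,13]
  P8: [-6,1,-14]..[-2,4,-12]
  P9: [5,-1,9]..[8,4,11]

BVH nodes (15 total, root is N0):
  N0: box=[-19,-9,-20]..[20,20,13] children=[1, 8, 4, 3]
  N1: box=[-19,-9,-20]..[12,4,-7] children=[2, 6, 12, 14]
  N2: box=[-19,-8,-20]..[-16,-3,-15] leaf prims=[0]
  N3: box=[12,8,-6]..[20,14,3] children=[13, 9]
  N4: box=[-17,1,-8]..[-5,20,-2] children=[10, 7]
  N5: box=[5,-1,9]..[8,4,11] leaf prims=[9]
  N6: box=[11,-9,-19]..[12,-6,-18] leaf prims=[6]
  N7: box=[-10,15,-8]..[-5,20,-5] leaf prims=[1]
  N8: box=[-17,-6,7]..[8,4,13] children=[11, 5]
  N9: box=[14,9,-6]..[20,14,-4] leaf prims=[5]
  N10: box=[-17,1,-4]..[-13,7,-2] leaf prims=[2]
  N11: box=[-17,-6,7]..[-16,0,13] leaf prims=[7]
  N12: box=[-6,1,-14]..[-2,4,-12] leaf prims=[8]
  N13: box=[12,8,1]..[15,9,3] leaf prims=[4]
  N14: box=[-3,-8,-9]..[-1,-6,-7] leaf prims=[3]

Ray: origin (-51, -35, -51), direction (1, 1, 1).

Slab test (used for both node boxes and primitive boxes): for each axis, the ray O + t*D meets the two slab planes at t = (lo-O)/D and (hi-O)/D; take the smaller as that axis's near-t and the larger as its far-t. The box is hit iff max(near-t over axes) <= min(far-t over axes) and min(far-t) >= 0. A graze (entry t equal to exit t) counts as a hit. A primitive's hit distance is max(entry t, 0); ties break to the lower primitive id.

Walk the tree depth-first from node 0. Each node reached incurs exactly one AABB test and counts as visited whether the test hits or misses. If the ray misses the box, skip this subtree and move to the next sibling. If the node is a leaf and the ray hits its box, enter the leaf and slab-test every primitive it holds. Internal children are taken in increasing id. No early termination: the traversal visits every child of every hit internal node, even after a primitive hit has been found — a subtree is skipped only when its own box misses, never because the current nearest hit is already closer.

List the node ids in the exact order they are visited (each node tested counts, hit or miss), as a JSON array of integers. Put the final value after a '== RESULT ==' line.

Traverse from the root:
N0 x:[32,71] y:[26,55] z:[31,64] -> hit [32,55], descend [1, 3, 4, 8]
  N1 x:[32,63] y:[26,39] z:[31,44] -> hit [32,39], descend [2, 6, 12, 14]
    N2 x:[32,35] y:[27,32] z:[31,36] -> hit [32,32] leaf, test {P0@t=32}
    N6 x:[62,63] y:[26,29] z:[32,33] -> miss, prune
    N12 x:[45,49] y:[36,39] z:[37,39] -> miss, prune
    N14 x:[48,50] y:[27,29] z:[42,44] -> miss, prune
  N3 x:[63,71] y:[43,49] z:[45,54] -> miss, prune
  N4 x:[34,46] y:[36,55] z:[43,49] -> hit [43,46], descend [7, 10]
    N7 x:[41,46] y:[50,55] z:[43,46] -> miss, prune
    N10 x:[34,38] y:[36,42] z:[47,49] -> miss, prune
  N8 x:[34,59] y:[29,39] z:[58,64] -> miss, prune

Visited [0, 1, 2, 6, 12, 14, 3, 4, 7, 10, 8]. Tests: 11 box, 1 leaf. Nearest: P0.

== RESULT ==
[0, 1, 2, 6, 12, 14, 3, 4, 7, 10, 8]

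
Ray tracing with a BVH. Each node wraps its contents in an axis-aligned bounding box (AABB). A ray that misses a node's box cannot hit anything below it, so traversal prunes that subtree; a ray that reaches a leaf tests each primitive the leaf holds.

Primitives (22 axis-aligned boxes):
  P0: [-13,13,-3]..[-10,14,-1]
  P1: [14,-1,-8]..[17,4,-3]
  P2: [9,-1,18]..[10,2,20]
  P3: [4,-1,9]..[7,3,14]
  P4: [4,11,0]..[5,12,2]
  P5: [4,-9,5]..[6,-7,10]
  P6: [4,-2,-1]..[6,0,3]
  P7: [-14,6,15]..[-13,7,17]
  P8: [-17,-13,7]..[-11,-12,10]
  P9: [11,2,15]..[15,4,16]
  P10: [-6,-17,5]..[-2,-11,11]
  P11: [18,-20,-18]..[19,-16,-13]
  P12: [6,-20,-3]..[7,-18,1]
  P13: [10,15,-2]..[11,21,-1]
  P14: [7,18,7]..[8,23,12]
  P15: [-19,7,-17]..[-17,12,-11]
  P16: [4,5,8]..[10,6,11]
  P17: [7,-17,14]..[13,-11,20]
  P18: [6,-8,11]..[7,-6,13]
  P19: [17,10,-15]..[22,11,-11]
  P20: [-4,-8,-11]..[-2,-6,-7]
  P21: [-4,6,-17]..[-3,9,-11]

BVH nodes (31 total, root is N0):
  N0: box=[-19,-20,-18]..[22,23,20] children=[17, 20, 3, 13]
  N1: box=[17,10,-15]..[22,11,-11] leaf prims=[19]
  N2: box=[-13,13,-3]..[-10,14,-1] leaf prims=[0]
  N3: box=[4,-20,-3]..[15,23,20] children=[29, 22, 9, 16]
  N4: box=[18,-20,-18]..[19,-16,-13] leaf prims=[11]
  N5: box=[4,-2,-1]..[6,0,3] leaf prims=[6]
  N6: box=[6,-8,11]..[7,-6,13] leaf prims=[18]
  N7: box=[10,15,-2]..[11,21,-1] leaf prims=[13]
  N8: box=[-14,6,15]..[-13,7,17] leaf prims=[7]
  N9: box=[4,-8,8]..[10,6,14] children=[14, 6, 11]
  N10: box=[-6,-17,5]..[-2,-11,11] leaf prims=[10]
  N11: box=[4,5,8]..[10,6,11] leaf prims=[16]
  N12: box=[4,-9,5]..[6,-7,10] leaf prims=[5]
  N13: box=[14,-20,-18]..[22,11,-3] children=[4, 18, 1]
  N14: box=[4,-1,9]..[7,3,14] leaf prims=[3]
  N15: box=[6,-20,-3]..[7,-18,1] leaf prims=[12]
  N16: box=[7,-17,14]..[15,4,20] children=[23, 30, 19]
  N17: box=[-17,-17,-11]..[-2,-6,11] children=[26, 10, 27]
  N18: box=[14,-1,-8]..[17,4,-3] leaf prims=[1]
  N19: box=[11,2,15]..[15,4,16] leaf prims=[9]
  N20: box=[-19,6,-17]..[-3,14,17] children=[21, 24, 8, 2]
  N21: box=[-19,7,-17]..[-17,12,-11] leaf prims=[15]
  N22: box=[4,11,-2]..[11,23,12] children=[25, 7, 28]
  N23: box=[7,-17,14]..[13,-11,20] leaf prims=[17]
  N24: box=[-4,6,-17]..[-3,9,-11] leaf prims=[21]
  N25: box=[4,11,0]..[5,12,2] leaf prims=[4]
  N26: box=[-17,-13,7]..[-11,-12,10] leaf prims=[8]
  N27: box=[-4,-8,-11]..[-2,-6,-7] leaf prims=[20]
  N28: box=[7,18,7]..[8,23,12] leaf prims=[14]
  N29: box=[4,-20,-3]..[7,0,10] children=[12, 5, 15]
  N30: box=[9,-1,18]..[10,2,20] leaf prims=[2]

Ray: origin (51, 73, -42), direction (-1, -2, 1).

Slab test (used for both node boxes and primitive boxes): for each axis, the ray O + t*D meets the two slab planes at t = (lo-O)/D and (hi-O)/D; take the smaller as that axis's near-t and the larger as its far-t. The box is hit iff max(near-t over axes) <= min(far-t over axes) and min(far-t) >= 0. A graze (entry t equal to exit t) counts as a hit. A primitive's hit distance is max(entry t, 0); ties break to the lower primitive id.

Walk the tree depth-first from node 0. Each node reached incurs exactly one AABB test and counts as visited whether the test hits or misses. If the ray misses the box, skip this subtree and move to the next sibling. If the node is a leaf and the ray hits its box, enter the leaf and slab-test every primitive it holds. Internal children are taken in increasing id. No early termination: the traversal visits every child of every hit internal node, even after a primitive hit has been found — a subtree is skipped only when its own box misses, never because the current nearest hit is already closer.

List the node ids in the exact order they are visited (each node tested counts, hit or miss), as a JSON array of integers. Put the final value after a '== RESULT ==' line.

Traverse from the root:
N0 x:[29,70] y:[25,93/2] z:[24,62] -> hit [29,93/2], descend [3, 13, 17, 20]
  N3 x:[36,47] y:[25,93/2] z:[39,62] -> hit [39,93/2], descend [9, 16, 22, 29]
    N9 x:[41,47] y:[67/2,81/2] z:[50,56] -> miss, prune
    N16 x:[36,44] y:[69/2,45] z:[56,62] -> miss, prune
    N22 x:[40,47] y:[25,31] z:[40,54] -> miss, prune
    N29 x:[44,47] y:[73/2,93/2] z:[39,52] -> hit [44,93/2], descend [5, 12, 15]
      N5 x:[45,47] y:[73/2,75/2] z:[41,45] -> miss, prune
      N12 x:[45,47] y:[40,41] z:[47,52] -> miss, prune
      N15 x:[44,45] y:[91/2,93/2] z:[39,43] -> miss, prune
  N13 x:[29,37] y:[31,93/2] z:[24,39] -> hit [31,37], descend [1, 4, 18]
    N1 x:[29,34] y:[31,63/2] z:[27,31] -> hit [31,31] leaf, test {P19@t=31}
    N4 x:[32,33] y:[89/2,93/2] z:[24,29] -> miss, prune
    N18 x:[34,37] y:[69/2,37] z:[34,39] -> hit [69/2,37] leaf, test {P1@t=69/2}
  N17 x:[53,68] y:[79/2,45] z:[31,53] -> miss, prune
  N20 x:[54,70] y:[59/2,67/2] z:[25,59] -> miss, prune

order=[0, 3, 9, 16, 22, 29, 5, 12, 15, 13, 1, 4, 18, 17, 20]  |boxes|=15  |leaves|=2  hit=P19

== RESULT ==
[0, 3, 9, 16, 22, 29, 5, 12, 15, 13, 1, 4, 18, 17, 20]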